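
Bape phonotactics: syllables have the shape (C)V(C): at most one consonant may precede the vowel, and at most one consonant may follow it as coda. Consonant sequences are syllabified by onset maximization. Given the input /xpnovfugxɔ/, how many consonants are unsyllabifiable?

2

Syllabifying with onset maximization leaves /x/, /p/ stranded (at most one coda consonant is licensed; onsets are limited to one consonant).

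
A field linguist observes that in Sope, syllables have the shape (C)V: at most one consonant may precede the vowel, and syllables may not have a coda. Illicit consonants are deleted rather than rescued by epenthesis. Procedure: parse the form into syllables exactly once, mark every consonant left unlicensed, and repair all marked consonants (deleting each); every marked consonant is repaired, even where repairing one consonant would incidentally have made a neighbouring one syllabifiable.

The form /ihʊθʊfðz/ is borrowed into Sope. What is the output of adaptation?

Under (C)V, the unsyllabifiable consonants are /f/, /ð/, /z/ (no codas are permitted; onsets are limited to one consonant).
Deleting the stranded consonants removes /f/, /ð/, /z/.

ihʊθʊ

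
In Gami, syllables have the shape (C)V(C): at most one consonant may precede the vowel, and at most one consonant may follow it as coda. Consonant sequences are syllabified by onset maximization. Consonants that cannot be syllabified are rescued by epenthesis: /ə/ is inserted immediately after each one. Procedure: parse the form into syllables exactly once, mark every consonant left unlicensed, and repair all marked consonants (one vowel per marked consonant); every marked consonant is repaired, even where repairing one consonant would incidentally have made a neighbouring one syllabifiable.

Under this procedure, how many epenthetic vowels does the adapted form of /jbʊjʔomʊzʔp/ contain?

3

The unsyllabifiable consonants are /j/, /ʔ/, /p/; each receives one epenthetic vowel.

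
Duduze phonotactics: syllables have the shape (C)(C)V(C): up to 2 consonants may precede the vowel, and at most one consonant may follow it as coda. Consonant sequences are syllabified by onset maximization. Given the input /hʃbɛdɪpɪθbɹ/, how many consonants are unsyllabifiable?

Under (C)(C)V(C), the unsyllabifiable consonants are /h/, /b/, /ɹ/ (at most one coda consonant is licensed; onsets may contain at most 2 consonants).

3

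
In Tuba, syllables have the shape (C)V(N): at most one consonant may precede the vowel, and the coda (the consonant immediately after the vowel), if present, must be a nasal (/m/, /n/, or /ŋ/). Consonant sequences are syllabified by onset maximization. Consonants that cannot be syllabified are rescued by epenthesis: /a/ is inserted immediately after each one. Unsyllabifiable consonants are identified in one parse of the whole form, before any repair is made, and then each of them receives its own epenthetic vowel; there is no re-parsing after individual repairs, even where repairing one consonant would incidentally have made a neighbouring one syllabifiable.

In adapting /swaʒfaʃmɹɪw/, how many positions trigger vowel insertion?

The unsyllabifiable consonants are /s/, /ʒ/, /ʃ/, /m/, /w/; each receives one epenthetic vowel.

5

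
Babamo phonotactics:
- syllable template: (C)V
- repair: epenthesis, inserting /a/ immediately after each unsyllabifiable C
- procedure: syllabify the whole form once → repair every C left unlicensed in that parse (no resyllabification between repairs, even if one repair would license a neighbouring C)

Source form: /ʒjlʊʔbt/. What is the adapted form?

Syllabifying with onset maximization leaves /ʒ/, /j/, /ʔ/, /b/, /t/ stranded (no codas are permitted; onsets are limited to one consonant).
Inserting the epenthetic vowel yields /ʒ/ → /ʒa/, /j/ → /ja/, /ʔ/ → /ʔa/, /b/ → /ba/, /t/ → /ta/.

ʒajalʊʔabata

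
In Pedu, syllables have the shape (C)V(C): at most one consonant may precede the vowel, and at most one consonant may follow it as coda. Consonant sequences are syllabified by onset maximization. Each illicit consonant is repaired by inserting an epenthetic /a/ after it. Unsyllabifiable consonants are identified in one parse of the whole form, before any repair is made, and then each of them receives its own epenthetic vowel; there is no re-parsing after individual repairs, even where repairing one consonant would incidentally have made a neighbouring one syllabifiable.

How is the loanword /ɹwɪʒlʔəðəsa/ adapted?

ɹawɪʒlaʔəðəsa

The consonants /ɹ/, /l/ cannot be parsed into a legal (C)V(C) syllable (at most one coda consonant is licensed; onsets are limited to one consonant).
Inserting the epenthetic vowel yields /ɹ/ → /ɹa/, /l/ → /la/.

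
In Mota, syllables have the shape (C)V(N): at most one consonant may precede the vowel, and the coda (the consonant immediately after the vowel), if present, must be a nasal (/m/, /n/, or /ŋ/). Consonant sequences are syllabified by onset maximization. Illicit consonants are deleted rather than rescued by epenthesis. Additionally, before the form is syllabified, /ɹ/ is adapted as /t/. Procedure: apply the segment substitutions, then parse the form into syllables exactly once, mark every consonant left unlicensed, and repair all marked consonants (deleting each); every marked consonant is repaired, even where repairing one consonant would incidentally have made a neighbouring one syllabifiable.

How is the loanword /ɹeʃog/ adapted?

teʃo

Substitution: /ɹ/ → /t/, giving /teʃog/.
Under (C)V(N), the unsyllabifiable consonants are /g/ (only a nasal (/m/, /n/, or /ŋ/) is licensed in coda position; onsets are limited to one consonant).
Each unlicensed consonant is deleted: /g/.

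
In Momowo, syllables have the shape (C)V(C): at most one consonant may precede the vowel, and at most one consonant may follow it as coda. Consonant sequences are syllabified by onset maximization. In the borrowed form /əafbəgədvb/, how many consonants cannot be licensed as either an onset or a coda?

2

Under (C)V(C), the unsyllabifiable consonants are /v/, /b/ (at most one coda consonant is licensed; onsets are limited to one consonant).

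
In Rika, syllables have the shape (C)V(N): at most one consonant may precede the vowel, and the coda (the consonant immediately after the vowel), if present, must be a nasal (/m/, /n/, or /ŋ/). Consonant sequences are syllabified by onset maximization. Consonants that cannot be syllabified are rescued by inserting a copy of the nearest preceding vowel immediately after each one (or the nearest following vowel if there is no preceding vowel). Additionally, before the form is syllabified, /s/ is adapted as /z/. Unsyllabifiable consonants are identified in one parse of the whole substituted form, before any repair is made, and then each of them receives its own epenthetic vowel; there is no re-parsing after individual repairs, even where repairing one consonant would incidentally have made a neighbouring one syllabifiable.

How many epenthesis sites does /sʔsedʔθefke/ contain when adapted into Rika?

After substitution the input is /zʔzedʔθefke/.
The unsyllabifiable consonants are /z/, /ʔ/, /d/, /ʔ/, /f/; each receives one epenthetic vowel.

5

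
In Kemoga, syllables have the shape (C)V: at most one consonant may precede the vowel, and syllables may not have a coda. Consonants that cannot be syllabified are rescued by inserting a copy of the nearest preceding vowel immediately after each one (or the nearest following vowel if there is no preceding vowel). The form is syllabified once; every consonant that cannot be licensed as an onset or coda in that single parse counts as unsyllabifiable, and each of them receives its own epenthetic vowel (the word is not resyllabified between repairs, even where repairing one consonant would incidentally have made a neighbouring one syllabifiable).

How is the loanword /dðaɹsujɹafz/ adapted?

Syllabifying with onset maximization leaves /d/, /ɹ/, /j/, /f/, /z/ stranded (no codas are permitted; onsets are limited to one consonant).
Inserting the epenthetic vowel yields /d/ → /da/, /ɹ/ → /ɹa/, /j/ → /ju/, /f/ → /fa/, /z/ → /za/.

daðaɹasujuɹafaza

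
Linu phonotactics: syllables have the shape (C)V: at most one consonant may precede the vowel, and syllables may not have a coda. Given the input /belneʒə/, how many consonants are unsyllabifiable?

The consonants /l/ cannot be parsed into a legal (C)V syllable (no codas are permitted; onsets are limited to one consonant).

1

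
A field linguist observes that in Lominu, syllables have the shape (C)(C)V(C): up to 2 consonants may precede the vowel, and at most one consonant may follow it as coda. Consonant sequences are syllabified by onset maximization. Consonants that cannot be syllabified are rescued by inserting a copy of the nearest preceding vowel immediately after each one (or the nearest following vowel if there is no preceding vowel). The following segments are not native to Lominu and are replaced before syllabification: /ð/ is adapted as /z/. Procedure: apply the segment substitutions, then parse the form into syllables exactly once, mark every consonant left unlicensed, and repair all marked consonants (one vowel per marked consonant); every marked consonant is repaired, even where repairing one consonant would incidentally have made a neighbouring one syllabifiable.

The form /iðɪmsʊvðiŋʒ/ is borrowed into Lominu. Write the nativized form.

Substitution: /ð/ → /z/, giving /izɪmsʊvziŋʒ/.
The consonants /ʒ/ cannot be parsed into a legal (C)(C)V(C) syllable (at most one coda consonant is licensed; onsets may contain at most 2 consonants).
Epenthesis after each stranded consonant: /ʒ/ → /ʒi/.

izɪmsʊvziŋʒi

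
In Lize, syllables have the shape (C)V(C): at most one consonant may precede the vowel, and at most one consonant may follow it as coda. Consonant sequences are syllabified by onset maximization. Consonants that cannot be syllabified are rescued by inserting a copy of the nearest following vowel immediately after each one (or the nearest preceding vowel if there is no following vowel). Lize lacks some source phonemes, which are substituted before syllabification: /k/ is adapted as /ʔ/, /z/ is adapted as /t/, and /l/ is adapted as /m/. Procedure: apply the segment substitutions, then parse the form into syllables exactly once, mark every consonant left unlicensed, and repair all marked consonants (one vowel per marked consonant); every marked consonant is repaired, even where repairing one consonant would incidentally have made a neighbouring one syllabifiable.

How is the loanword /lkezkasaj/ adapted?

Substitution: /l/ → /m/, /k/ → /ʔ/, /z/ → /t/, giving /mʔetʔasaj/.
Under (C)V(C), the unsyllabifiable consonants are /m/ (at most one coda consonant is licensed; onsets are limited to one consonant).
Each unlicensed consonant becomes the onset of a new syllable: /m/ → /me/.

meʔetʔasaj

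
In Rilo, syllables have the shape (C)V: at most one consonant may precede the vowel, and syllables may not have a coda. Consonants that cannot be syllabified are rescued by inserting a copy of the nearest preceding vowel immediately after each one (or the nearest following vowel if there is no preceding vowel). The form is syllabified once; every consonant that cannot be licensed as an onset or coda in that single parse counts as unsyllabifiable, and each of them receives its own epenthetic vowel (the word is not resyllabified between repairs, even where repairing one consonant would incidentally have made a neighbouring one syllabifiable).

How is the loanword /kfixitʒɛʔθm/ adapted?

kifixitiʒɛʔɛθɛmɛ

The consonants /k/, /t/, /ʔ/, /θ/, /m/ cannot be parsed into a legal (C)V syllable (no codas are permitted; onsets are limited to one consonant).
Inserting the epenthetic vowel yields /k/ → /ki/, /t/ → /ti/, /ʔ/ → /ʔɛ/, /θ/ → /θɛ/, /m/ → /mɛ/.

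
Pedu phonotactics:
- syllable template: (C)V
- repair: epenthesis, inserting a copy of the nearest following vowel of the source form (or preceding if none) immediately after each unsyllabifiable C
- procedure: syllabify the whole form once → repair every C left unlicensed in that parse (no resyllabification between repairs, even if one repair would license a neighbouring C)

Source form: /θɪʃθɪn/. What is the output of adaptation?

θɪʃɪθɪnɪ

Under (C)V, the unsyllabifiable consonants are /ʃ/, /n/ (no codas are permitted; onsets are limited to one consonant).
Inserting the epenthetic vowel yields /ʃ/ → /ʃɪ/, /n/ → /nɪ/.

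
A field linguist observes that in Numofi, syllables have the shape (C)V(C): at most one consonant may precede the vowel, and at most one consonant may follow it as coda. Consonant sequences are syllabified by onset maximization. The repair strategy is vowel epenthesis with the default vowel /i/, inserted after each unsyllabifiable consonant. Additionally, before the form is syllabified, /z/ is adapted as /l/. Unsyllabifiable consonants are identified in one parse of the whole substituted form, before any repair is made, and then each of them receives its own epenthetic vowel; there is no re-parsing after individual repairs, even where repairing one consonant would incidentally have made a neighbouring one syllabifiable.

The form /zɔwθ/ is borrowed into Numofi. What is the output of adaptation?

lɔwθi

Substitution: /z/ → /l/, giving /lɔwθ/.
Under (C)V(C), the unsyllabifiable consonants are /θ/ (at most one coda consonant is licensed; onsets are limited to one consonant).
Inserting the epenthetic vowel yields /θ/ → /θi/.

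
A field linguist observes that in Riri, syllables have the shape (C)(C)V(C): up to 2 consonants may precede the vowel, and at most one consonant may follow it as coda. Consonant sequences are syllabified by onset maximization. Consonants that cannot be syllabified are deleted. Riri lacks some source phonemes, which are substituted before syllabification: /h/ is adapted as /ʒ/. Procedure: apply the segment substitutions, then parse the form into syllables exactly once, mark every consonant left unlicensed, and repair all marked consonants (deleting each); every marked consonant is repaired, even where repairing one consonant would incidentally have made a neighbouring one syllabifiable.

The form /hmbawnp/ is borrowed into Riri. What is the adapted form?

mbaw

Substitution: /h/ → /ʒ/, giving /ʒmbawnp/.
Syllabifying with onset maximization leaves /ʒ/, /n/, /p/ stranded (at most one coda consonant is licensed; onsets may contain at most 2 consonants).
Deletion applies to /ʒ/, /n/, /p/.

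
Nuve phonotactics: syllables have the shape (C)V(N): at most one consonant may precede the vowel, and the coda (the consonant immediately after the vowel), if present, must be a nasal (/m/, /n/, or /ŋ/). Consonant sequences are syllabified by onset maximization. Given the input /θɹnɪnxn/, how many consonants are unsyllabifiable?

4

Syllabifying with onset maximization leaves /θ/, /ɹ/, /x/, /n/ stranded (only a nasal (/m/, /n/, or /ŋ/) is licensed in coda position; onsets are limited to one consonant).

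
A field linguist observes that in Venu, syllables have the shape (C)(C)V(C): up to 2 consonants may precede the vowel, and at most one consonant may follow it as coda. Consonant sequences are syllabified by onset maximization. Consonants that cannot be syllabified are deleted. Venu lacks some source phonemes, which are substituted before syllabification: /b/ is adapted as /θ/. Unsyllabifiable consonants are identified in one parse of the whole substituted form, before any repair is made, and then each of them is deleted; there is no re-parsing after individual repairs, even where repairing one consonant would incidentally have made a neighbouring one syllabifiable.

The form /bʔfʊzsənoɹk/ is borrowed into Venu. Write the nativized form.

Substitution: /b/ → /θ/, giving /θʔfʊzsənoɹk/.
The consonants /θ/, /k/ cannot be parsed into a legal (C)(C)V(C) syllable (at most one coda consonant is licensed; onsets may contain at most 2 consonants).
Deleting the stranded consonants removes /θ/, /k/.

ʔfʊzsənoɹ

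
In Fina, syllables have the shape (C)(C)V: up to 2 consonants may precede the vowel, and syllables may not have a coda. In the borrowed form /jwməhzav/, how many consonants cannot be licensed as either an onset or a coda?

2

Under (C)(C)V, the unsyllabifiable consonants are /j/, /v/ (no codas are permitted; onsets may contain at most 2 consonants).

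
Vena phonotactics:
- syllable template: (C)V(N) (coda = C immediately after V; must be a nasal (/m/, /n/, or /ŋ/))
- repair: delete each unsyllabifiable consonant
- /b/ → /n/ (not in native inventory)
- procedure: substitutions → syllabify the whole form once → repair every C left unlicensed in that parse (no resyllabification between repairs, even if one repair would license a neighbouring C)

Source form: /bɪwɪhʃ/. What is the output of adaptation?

nɪwɪ

Substitution: /b/ → /n/, giving /nɪwɪhʃ/.
Syllabifying with onset maximization leaves /h/, /ʃ/ stranded (only a nasal (/m/, /n/, or /ŋ/) is licensed in coda position; onsets are limited to one consonant).
Deleting the stranded consonants removes /h/, /ʃ/.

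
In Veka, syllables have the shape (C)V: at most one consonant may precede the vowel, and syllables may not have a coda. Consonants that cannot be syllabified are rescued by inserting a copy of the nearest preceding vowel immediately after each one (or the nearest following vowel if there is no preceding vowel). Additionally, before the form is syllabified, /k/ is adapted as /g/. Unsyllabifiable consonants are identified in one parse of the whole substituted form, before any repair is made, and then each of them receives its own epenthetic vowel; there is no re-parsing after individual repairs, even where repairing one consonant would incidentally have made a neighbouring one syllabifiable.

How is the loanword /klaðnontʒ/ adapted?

galaðanonotoʒo

Substitution: /k/ → /g/, giving /glaðnontʒ/.
Syllabifying with onset maximization leaves /g/, /ð/, /n/, /t/, /ʒ/ stranded (no codas are permitted; onsets are limited to one consonant).
Inserting the epenthetic vowel yields /g/ → /ga/, /ð/ → /ða/, /n/ → /no/, /t/ → /to/, /ʒ/ → /ʒo/.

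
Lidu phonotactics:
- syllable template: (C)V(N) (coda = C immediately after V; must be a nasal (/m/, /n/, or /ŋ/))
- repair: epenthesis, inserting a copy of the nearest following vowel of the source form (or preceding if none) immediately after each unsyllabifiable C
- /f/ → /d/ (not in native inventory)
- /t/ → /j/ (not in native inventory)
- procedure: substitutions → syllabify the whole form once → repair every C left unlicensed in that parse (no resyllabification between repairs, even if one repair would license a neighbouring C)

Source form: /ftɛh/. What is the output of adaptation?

dɛjɛhɛ

Substitution: /f/ → /d/, /t/ → /j/, giving /djɛh/.
The consonants /d/, /h/ cannot be parsed into a legal (C)V(N) syllable (only a nasal (/m/, /n/, or /ŋ/) is licensed in coda position; onsets are limited to one consonant).
Inserting the epenthetic vowel yields /d/ → /dɛ/, /h/ → /hɛ/.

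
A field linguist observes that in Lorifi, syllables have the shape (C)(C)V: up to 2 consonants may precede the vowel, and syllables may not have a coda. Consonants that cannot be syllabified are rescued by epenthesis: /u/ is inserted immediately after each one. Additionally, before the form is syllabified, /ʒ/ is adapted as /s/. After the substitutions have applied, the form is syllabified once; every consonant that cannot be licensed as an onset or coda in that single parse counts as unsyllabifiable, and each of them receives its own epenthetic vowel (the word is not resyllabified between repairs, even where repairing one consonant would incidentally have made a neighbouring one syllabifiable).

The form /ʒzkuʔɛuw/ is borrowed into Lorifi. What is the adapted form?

Substitution: /ʒ/ → /s/, giving /szkuʔɛuw/.
The consonants /s/, /w/ cannot be parsed into a legal (C)(C)V syllable (no codas are permitted; onsets may contain at most 2 consonants).
Each unlicensed consonant becomes the onset of a new syllable: /s/ → /su/, /w/ → /wu/.

suzkuʔɛuwu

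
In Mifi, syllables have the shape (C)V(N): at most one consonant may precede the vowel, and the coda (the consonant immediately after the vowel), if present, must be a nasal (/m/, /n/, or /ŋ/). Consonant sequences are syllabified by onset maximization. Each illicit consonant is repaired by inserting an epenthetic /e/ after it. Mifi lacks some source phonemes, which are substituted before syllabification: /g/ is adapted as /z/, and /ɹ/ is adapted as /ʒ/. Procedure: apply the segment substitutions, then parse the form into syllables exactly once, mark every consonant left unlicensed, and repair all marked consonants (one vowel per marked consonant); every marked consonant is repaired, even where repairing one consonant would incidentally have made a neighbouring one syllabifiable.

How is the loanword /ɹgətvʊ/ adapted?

ʒezətevʊ

Substitution: /ɹ/ → /ʒ/, /g/ → /z/, giving /ʒzətvʊ/.
The consonants /ʒ/, /t/ cannot be parsed into a legal (C)V(N) syllable (only a nasal (/m/, /n/, or /ŋ/) is licensed in coda position; onsets are limited to one consonant).
Each unlicensed consonant becomes the onset of a new syllable: /ʒ/ → /ʒe/, /t/ → /te/.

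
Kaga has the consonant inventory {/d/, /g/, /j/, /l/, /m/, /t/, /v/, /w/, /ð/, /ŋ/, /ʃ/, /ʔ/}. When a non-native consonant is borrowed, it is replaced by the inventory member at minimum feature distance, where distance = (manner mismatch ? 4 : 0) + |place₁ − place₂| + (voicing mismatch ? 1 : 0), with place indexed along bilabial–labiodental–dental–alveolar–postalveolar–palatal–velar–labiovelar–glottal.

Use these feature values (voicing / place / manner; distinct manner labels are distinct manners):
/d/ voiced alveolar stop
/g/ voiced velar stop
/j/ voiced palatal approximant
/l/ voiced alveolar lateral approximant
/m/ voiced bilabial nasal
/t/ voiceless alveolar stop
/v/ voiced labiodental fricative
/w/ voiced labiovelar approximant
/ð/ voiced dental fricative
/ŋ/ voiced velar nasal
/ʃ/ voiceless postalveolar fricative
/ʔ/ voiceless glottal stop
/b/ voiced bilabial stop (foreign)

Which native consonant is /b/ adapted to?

/d/ is closest: same manner (stop), place distance 3 (bilabial→alveolar), same voicing; total 3. Next closest is /m/ at distance 4.

d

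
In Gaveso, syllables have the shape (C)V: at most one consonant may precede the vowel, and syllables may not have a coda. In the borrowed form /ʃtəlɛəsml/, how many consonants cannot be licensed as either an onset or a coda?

Under (C)V, the unsyllabifiable consonants are /ʃ/, /s/, /m/, /l/ (no codas are permitted; onsets are limited to one consonant).

4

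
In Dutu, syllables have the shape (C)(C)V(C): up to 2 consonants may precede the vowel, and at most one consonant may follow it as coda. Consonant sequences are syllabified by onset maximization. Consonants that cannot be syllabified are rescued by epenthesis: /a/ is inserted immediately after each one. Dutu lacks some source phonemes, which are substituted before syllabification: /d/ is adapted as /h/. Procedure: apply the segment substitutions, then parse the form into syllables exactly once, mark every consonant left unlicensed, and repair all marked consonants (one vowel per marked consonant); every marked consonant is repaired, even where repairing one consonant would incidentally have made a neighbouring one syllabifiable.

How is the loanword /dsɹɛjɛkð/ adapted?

hasɹɛjɛkða

Substitution: /d/ → /h/, giving /hsɹɛjɛkð/.
The consonants /h/, /ð/ cannot be parsed into a legal (C)(C)V(C) syllable (at most one coda consonant is licensed; onsets may contain at most 2 consonants).
Inserting the epenthetic vowel yields /h/ → /ha/, /ð/ → /ða/.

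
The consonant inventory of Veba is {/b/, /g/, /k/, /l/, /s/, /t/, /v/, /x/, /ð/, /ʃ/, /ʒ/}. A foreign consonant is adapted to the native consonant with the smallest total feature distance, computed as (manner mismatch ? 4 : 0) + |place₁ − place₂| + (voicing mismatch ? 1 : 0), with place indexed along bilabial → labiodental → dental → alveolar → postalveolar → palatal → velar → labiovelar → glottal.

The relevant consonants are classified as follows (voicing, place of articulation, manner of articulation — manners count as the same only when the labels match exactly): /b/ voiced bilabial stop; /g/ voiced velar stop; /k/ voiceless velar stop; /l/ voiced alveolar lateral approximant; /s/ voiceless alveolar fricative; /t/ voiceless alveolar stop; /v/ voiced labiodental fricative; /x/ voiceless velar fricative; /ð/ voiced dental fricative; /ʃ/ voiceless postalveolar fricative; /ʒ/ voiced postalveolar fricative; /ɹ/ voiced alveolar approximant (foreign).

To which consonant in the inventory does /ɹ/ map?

/l/ is closest: manner differs (approximant→lateral approximant, +4), place distance 0 (alveolar→alveolar), same voicing; total 4. Next closest is /s/ at distance 5.

l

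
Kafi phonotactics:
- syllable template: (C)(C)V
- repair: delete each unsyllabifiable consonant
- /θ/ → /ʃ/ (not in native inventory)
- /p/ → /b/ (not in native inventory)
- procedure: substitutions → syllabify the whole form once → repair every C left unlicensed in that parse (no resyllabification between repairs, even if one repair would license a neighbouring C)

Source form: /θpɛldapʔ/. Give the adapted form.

Substitution: /θ/ → /ʃ/, /p/ → /b/, giving /ʃbɛldabʔ/.
Syllabifying with onset maximization leaves /b/, /ʔ/ stranded (no codas are permitted; onsets may contain at most 2 consonants).
Each unlicensed consonant is deleted: /b/, /ʔ/.

ʃbɛlda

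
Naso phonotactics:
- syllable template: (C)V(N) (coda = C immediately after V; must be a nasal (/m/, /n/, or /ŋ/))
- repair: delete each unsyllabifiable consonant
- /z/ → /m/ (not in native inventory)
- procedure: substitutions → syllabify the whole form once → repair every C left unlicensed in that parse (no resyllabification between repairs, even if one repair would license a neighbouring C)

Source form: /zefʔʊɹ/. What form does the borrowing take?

meʔʊ

Substitution: /z/ → /m/, giving /mefʔʊɹ/.
The consonants /f/, /ɹ/ cannot be parsed into a legal (C)V(N) syllable (only a nasal (/m/, /n/, or /ŋ/) is licensed in coda position; onsets are limited to one consonant).
Deletion applies to /f/, /ɹ/.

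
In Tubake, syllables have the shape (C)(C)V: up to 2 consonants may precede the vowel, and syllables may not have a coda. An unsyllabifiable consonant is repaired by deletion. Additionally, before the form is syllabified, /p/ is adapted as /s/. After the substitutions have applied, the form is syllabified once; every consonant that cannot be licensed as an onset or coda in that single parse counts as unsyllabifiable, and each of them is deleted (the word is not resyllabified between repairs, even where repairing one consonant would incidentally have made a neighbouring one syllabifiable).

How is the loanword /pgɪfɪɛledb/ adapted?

sgɪfɪɛle

Substitution: /p/ → /s/, giving /sgɪfɪɛledb/.
The consonants /d/, /b/ cannot be parsed into a legal (C)(C)V syllable (no codas are permitted; onsets may contain at most 2 consonants).
Deleting the stranded consonants removes /d/, /b/.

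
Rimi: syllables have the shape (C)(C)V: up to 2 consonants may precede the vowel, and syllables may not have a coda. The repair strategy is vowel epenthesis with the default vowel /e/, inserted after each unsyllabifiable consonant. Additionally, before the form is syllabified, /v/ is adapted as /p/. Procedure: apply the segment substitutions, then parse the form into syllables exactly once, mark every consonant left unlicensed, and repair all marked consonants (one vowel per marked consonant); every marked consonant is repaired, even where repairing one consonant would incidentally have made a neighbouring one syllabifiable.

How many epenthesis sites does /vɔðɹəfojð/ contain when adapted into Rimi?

2

After substitution the input is /pɔðɹəfojð/.
The unsyllabifiable consonants are /j/, /ð/; each receives one epenthetic vowel.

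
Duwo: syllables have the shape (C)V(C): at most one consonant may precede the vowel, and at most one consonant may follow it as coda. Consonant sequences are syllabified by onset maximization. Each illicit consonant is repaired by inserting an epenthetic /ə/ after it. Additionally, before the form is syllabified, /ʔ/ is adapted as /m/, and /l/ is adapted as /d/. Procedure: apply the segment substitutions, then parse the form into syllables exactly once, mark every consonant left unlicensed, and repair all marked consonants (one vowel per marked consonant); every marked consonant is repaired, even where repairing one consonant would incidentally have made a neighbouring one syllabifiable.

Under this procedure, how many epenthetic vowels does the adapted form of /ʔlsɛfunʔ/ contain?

3

After substitution the input is /mdsɛfunm/.
The unsyllabifiable consonants are /m/, /d/, /m/; each receives one epenthetic vowel.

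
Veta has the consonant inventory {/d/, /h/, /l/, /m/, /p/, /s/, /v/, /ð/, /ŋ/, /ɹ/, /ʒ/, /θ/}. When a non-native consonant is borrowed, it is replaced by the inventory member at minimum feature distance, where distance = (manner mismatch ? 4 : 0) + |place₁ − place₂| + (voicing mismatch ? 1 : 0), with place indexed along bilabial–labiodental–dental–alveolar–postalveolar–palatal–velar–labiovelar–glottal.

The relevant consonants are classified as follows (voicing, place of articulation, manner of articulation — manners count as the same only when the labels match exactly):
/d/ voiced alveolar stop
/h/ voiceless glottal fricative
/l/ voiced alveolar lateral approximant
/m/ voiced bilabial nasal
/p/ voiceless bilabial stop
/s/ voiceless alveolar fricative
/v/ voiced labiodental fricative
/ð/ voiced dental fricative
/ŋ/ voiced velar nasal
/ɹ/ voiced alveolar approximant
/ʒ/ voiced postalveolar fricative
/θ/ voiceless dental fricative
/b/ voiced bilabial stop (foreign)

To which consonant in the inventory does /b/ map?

/p/ is closest: same manner (stop), place distance 0 (bilabial→bilabial), voicing differs (+1); total 1. Next closest is /d/ at distance 3.

p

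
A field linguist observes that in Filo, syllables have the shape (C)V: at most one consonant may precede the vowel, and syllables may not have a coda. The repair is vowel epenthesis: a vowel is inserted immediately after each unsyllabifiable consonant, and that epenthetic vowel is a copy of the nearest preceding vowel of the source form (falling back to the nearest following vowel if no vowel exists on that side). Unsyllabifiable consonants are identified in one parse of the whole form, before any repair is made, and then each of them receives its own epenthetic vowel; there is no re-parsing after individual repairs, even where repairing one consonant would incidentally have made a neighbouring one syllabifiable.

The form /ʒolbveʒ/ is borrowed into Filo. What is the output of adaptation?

ʒoloboveʒe

The consonants /l/, /b/, /ʒ/ cannot be parsed into a legal (C)V syllable (no codas are permitted; onsets are limited to one consonant).
Epenthesis after each stranded consonant: /l/ → /lo/, /b/ → /bo/, /ʒ/ → /ʒe/.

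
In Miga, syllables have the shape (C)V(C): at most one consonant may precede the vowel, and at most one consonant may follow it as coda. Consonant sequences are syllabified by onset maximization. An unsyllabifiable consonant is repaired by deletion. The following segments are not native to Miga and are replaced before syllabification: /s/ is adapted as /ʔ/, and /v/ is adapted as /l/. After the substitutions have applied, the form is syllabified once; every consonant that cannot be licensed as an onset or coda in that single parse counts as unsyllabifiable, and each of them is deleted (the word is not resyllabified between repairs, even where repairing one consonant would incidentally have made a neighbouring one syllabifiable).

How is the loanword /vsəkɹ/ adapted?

ʔək

Substitution: /v/ → /l/, /s/ → /ʔ/, giving /lʔəkɹ/.
Under (C)V(C), the unsyllabifiable consonants are /l/, /ɹ/ (at most one coda consonant is licensed; onsets are limited to one consonant).
Deletion applies to /l/, /ɹ/.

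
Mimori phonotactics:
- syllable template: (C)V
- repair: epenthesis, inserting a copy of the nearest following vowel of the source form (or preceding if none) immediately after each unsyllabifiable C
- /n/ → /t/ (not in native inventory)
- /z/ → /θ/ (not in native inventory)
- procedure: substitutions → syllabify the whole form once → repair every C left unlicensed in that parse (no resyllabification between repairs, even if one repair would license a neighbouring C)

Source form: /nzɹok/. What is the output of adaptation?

toθoɹoko

Substitution: /n/ → /t/, /z/ → /θ/, giving /tθɹok/.
The consonants /t/, /θ/, /k/ cannot be parsed into a legal (C)V syllable (no codas are permitted; onsets are limited to one consonant).
Inserting the epenthetic vowel yields /t/ → /to/, /θ/ → /θo/, /k/ → /ko/.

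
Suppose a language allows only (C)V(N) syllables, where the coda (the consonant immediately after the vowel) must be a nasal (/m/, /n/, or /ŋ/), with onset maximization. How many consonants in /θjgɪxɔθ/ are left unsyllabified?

Under (C)V(N), the unsyllabifiable consonants are /θ/, /j/, /θ/ (only a nasal (/m/, /n/, or /ŋ/) is licensed in coda position; onsets are limited to one consonant).

3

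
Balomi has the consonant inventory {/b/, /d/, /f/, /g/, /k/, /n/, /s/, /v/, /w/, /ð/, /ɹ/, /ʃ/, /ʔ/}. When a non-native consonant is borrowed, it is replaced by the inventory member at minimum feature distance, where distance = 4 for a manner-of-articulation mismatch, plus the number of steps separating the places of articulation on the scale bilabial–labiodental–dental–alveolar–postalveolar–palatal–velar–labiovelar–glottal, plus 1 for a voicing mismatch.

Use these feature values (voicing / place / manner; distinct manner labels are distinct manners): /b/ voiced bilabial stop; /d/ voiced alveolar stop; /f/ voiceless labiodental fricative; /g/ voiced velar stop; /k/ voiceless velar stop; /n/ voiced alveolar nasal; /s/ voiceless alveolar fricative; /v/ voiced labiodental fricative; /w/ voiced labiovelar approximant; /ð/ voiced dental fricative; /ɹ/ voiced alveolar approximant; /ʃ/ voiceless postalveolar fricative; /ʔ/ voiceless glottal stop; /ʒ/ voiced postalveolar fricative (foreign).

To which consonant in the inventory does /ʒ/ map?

/ʃ/ is closest: same manner (fricative), place distance 0 (postalveolar→postalveolar), voicing differs (+1); total 1. Next closest is /s/ at distance 2.

ʃ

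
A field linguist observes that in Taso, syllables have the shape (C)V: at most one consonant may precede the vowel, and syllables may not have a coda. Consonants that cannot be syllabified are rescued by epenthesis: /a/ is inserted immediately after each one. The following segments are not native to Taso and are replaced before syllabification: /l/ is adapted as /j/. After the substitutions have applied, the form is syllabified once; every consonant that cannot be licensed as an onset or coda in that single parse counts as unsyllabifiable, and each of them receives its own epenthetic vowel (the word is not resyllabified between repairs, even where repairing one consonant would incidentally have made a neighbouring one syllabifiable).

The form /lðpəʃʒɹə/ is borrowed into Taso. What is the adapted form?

jaðapəʃaʒaɹə

Substitution: /l/ → /j/, giving /jðpəʃʒɹə/.
Syllabifying with onset maximization leaves /j/, /ð/, /ʃ/, /ʒ/ stranded (no codas are permitted; onsets are limited to one consonant).
Epenthesis after each stranded consonant: /j/ → /ja/, /ð/ → /ða/, /ʃ/ → /ʃa/, /ʒ/ → /ʒa/.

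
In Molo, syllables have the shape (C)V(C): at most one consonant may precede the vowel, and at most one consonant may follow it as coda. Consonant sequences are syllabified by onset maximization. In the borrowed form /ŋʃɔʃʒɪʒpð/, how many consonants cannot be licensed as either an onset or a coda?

Syllabifying with onset maximization leaves /ŋ/, /p/, /ð/ stranded (at most one coda consonant is licensed; onsets are limited to one consonant).

3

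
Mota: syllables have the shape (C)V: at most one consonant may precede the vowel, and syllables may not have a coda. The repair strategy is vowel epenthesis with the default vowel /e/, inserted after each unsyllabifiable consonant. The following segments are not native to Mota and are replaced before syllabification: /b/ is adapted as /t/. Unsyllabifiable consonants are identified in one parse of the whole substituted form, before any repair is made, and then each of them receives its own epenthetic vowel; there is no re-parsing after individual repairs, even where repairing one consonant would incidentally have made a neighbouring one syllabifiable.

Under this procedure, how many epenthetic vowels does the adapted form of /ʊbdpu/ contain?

After substitution the input is /ʊtdpu/.
The unsyllabifiable consonants are /t/, /d/; each receives one epenthetic vowel.

2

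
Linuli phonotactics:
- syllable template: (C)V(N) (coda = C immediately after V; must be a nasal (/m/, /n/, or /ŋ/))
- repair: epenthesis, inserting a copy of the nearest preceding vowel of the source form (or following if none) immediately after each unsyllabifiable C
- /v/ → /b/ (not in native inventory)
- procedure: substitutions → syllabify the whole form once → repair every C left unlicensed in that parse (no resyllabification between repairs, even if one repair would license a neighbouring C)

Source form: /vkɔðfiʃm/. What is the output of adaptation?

Substitution: /v/ → /b/, giving /bkɔðfiʃm/.
Under (C)V(N), the unsyllabifiable consonants are /b/, /ð/, /ʃ/, /m/ (only a nasal (/m/, /n/, or /ŋ/) is licensed in coda position; onsets are limited to one consonant).
Each unlicensed consonant becomes the onset of a new syllable: /b/ → /bɔ/, /ð/ → /ðɔ/, /ʃ/ → /ʃi/, /m/ → /mi/.

bɔkɔðɔfiʃimi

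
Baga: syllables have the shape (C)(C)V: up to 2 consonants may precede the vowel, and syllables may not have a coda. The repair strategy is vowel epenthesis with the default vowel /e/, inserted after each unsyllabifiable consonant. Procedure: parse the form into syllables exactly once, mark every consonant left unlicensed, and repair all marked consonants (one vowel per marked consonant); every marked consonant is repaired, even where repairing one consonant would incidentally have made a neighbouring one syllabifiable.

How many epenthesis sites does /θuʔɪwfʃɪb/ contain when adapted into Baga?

The unsyllabifiable consonants are /w/, /b/; each receives one epenthetic vowel.

2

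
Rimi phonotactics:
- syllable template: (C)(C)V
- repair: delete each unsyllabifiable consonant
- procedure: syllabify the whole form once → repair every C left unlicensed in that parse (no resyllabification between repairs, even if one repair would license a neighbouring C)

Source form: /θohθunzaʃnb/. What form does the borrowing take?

θohθunza

Under (C)(C)V, the unsyllabifiable consonants are /ʃ/, /n/, /b/ (no codas are permitted; onsets may contain at most 2 consonants).
Deletion applies to /ʃ/, /n/, /b/.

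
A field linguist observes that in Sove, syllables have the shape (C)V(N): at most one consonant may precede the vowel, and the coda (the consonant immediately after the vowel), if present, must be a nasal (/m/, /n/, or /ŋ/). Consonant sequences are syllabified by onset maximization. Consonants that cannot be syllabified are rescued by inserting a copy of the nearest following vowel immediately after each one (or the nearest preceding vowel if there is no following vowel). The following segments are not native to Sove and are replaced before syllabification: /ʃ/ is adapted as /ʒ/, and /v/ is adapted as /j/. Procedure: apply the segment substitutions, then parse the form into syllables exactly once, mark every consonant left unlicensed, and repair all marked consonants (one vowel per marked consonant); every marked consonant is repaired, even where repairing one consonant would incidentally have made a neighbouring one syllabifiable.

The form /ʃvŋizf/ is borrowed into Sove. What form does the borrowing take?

ʒijiŋizifi

Substitution: /ʃ/ → /ʒ/, /v/ → /j/, giving /ʒjŋizf/.
Under (C)V(N), the unsyllabifiable consonants are /ʒ/, /j/, /z/, /f/ (only a nasal (/m/, /n/, or /ŋ/) is licensed in coda position; onsets are limited to one consonant).
Inserting the epenthetic vowel yields /ʒ/ → /ʒi/, /j/ → /ji/, /z/ → /zi/, /f/ → /fi/.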